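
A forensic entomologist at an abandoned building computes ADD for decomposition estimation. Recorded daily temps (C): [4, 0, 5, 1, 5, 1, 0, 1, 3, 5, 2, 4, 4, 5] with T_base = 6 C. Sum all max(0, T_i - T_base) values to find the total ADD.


Computing ADD day by day:
Day 1: max(0, 4 - 6) = 0
Day 2: max(0, 0 - 6) = 0
Day 3: max(0, 5 - 6) = 0
Day 4: max(0, 1 - 6) = 0
Day 5: max(0, 5 - 6) = 0
Day 6: max(0, 1 - 6) = 0
Day 7: max(0, 0 - 6) = 0
Day 8: max(0, 1 - 6) = 0
Day 9: max(0, 3 - 6) = 0
Day 10: max(0, 5 - 6) = 0
Day 11: max(0, 2 - 6) = 0
Day 12: max(0, 4 - 6) = 0
Day 13: max(0, 4 - 6) = 0
Day 14: max(0, 5 - 6) = 0
Total ADD = 0

0


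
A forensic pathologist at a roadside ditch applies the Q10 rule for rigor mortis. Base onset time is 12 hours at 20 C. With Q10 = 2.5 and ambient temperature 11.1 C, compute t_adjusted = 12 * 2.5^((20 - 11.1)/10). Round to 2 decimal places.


Rigor mortis time adjustment:
Exponent = (T_ref - T_actual) / 10 = (20 - 11.1) / 10 = 0.89
Q10 factor = 2.5^0.89 = 2.2603
t_adjusted = 12 * 2.2603 = 27.12 hours

27.12


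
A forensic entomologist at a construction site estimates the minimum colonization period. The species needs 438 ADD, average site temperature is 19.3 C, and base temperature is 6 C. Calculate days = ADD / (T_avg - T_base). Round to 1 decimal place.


Insect development time:
Effective temperature = avg_temp - T_base = 19.3 - 6 = 13.3 C
Days = ADD / effective_temp = 438 / 13.3 = 32.9 days

32.9


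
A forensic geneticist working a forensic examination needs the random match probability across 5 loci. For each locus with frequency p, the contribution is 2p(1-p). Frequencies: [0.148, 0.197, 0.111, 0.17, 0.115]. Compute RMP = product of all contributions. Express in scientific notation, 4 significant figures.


Computing RMP for 5 loci:
Locus 1: 2 * 0.148 * 0.852 = 0.252192
Locus 2: 2 * 0.197 * 0.803 = 0.316382
Locus 3: 2 * 0.111 * 0.889 = 0.197358
Locus 4: 2 * 0.17 * 0.83 = 0.2822
Locus 5: 2 * 0.115 * 0.885 = 0.20355
RMP = 9.045e-04

9.045e-04


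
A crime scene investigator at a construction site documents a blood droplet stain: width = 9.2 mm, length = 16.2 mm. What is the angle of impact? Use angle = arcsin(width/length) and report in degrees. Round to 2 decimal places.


Blood spatter impact angle calculation:
width / length = 9.2 / 16.2 = 0.567901
angle = arcsin(0.567901)
angle = 34.60 degrees

34.60


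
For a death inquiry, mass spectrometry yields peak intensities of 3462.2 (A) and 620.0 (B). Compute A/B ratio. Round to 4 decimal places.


Spectral peak ratio:
Peak A = 3462.2 counts
Peak B = 620.0 counts
Ratio = 3462.2 / 620.0 = 5.5842

5.5842


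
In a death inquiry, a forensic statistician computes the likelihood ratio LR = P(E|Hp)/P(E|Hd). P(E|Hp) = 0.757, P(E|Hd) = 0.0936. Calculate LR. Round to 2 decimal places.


Likelihood ratio calculation:
LR = P(E|Hp) / P(E|Hd)
LR = 0.757 / 0.0936
LR = 8.09

8.09


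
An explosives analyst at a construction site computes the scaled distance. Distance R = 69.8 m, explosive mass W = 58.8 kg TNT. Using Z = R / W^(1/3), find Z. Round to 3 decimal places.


Scaled distance calculation:
W^(1/3) = 58.8^(1/3) = 3.888593
Z = R / W^(1/3) = 69.8 / 3.888593
Z = 17.950 m/kg^(1/3)

17.950


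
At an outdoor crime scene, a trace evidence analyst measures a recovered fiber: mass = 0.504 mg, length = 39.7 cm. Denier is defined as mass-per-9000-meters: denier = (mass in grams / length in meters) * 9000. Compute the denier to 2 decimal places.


Denier calculation:
Mass in grams = 0.504 mg / 1000 = 0.000504 g
Length in meters = 39.7 cm / 100 = 0.397 m
Linear density = mass / length = 0.000504 / 0.397 = 0.00126952 g/m
Denier = (g/m) * 9000 = 0.00126952 * 9000 = 11.43

11.43


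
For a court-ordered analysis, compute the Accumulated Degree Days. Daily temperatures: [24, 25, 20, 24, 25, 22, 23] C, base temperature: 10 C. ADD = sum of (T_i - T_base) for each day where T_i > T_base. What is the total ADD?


Computing ADD day by day:
Day 1: max(0, 24 - 10) = 14
Day 2: max(0, 25 - 10) = 15
Day 3: max(0, 20 - 10) = 10
Day 4: max(0, 24 - 10) = 14
Day 5: max(0, 25 - 10) = 15
Day 6: max(0, 22 - 10) = 12
Day 7: max(0, 23 - 10) = 13
Total ADD = 93

93


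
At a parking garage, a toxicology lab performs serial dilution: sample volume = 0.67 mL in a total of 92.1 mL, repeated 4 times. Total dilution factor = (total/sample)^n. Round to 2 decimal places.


Dilution factor calculation:
Single dilution = V_total / V_sample = 92.1 / 0.67 ≈ 137.462687
Number of dilutions = 4
Total DF = (92.1 / 0.67)^4 (full precision, rounded at the end) = 357058445.57

357058445.57


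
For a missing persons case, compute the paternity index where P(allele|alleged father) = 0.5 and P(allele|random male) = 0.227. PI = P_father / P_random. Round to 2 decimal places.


Paternity Index calculation:
PI = P(allele|father) / P(allele|random)
PI = 0.5 / 0.227
PI = 2.20

2.20


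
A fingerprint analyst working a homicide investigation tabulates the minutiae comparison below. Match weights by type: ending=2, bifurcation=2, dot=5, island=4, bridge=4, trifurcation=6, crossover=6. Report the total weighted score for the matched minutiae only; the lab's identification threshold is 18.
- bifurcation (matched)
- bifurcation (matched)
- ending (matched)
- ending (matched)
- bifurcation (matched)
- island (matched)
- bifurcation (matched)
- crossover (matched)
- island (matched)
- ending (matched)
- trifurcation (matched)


Weighted minutiae match score:
  bifurcation: matched, +2 (running total 2)
  bifurcation: matched, +2 (running total 4)
  ending: matched, +2 (running total 6)
  ending: matched, +2 (running total 8)
  bifurcation: matched, +2 (running total 10)
  island: matched, +4 (running total 14)
  bifurcation: matched, +2 (running total 16)
  crossover: matched, +6 (running total 22)
  island: matched, +4 (running total 26)
  ending: matched, +2 (running total 28)
  trifurcation: matched, +6 (running total 34)
Total score = 34
Threshold = 18; verdict = identification

34


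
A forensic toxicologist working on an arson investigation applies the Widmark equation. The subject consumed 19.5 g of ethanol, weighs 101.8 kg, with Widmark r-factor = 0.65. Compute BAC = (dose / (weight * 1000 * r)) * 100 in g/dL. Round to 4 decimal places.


Applying the Widmark formula:
BAC = (dose_g / (body_wt * 1000 * r)) * 100
Denominator = 101.8 * 1000 * 0.65 = 66170
BAC = (19.5 / 66170) * 100
BAC = 0.0295 g/dL

0.0295


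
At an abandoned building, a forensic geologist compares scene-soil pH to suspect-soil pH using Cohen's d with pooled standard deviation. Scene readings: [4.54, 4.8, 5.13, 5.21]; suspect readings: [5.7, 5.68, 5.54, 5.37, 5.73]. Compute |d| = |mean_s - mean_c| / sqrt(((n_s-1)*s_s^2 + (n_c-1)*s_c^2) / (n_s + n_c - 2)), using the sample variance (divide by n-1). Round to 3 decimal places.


Pooled-variance Cohen's d for soil pH comparison:
Scene mean = 19.68 / 4 = 4.92
Suspect mean = 28.02 / 5 = 5.604
Scene sample variance s_s^2 = 0.095667
Suspect sample variance s_c^2 = 0.02243
Pooled variance = ((n_s-1)*s_s^2 + (n_c-1)*s_c^2) / (n_s + n_c - 2) = 0.053817
Pooled SD = sqrt(0.053817) = 0.231985
Mean difference = -0.684
|d| = |-0.684| / 0.231985 = 2.948

2.948


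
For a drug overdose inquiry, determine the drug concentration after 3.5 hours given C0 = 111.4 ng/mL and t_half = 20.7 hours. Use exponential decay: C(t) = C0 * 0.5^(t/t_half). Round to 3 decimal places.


Drug concentration decay:
Number of half-lives = t / t_half = 3.5 / 20.7 = 0.169082
Decay factor = 0.5^0.169082 = 0.88940844
C(t) = 111.4 * 0.88940844 = 99.080 ng/mL

99.080


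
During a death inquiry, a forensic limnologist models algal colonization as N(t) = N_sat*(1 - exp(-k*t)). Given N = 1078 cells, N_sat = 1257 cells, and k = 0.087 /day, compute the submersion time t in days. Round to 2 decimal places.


PMSI from diatom colonization curve:
N / N_sat = 1078 / 1257 = 0.857597
1 - N/N_sat = 0.142403
ln(1 - N/N_sat) = -1.949094
t = -ln(1 - N/N_sat) / k = -(-1.949094) / 0.087 = 22.40 days

22.40


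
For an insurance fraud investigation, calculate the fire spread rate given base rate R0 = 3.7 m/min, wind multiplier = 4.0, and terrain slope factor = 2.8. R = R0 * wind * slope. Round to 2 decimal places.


Fire spread rate calculation:
R = R0 * wind_factor * slope_factor
= 3.7 * 4.0 * 2.8
= 14.8 * 2.8
= 41.44 m/min

41.44


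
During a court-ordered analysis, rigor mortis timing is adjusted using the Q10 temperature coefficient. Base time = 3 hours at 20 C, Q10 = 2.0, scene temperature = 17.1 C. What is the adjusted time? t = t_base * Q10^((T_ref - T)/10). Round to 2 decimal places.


Rigor mortis time adjustment:
Exponent = (T_ref - T_actual) / 10 = (20 - 17.1) / 10 = 0.29
Q10 factor = 2.0^0.29 = 1.22264
t_adjusted = 3 * 1.22264 = 3.67 hours

3.67


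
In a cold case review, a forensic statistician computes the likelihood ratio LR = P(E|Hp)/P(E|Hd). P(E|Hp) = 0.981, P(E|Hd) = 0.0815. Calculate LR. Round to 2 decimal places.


Likelihood ratio calculation:
LR = P(E|Hp) / P(E|Hd)
LR = 0.981 / 0.0815
LR = 12.04

12.04


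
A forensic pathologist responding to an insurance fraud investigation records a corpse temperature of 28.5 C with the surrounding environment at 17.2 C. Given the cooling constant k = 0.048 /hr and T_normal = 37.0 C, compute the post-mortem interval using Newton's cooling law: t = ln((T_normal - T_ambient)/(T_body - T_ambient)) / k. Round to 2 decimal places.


Using Newton's law of cooling:
t = ln((T_normal - T_ambient) / (T_body - T_ambient)) / k
T_normal - T_ambient = 19.8
T_body - T_ambient = 11.3
Ratio = 1.752212
ln(ratio) = 0.560879
t = 0.560879 / 0.048 = 11.68 hours

11.68


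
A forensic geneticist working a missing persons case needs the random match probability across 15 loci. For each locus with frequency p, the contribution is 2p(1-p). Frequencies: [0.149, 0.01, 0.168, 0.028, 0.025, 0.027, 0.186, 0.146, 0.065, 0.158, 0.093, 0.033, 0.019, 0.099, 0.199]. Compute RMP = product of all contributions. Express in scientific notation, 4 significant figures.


Computing RMP for 15 loci:
Locus 1: 2 * 0.149 * 0.851 = 0.253598
Locus 2: 2 * 0.01 * 0.99 = 0.0198
Locus 3: 2 * 0.168 * 0.832 = 0.279552
Locus 4: 2 * 0.028 * 0.972 = 0.054432
Locus 5: 2 * 0.025 * 0.975 = 0.04875
Locus 6: 2 * 0.027 * 0.973 = 0.052542
Locus 7: 2 * 0.186 * 0.814 = 0.302808
Locus 8: 2 * 0.146 * 0.854 = 0.249368
Locus 9: 2 * 0.065 * 0.935 = 0.12155
Locus 10: 2 * 0.158 * 0.842 = 0.266072
Locus 11: 2 * 0.093 * 0.907 = 0.168702
Locus 12: 2 * 0.033 * 0.967 = 0.063822
Locus 13: 2 * 0.019 * 0.981 = 0.037278
Locus 14: 2 * 0.099 * 0.901 = 0.178398
Locus 15: 2 * 0.199 * 0.801 = 0.318798
RMP = 1.091e-14

1.091e-14


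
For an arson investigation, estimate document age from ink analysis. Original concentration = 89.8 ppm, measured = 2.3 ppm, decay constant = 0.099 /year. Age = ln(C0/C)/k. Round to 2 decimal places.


Document age estimation:
C0/C = 89.8 / 2.3 = 39.043478
ln(C0/C) = 3.664676
t = 3.664676 / 0.099 = 37.02 years

37.02


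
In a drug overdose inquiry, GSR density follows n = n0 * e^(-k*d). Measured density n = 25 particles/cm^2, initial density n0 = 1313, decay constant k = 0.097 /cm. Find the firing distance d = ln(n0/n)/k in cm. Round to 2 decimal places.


GSR distance calculation:
n0/n = 1313 / 25 = 52.52
ln(n0/n) = 3.961194
d = 3.961194 / 0.097 = 40.84 cm

40.84


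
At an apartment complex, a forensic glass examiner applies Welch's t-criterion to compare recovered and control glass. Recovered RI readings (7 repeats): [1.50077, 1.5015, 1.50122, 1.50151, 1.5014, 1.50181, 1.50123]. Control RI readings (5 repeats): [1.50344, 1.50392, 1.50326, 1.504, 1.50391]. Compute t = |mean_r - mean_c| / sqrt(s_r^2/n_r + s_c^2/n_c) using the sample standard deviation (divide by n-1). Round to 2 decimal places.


Welch's t-criterion for glass RI comparison:
Recovered mean = sum / n_r = 10.50944 / 7 = 1.5013486
Control mean = sum / n_c = 7.51853 / 5 = 1.503706
Recovered sample variance s_r^2 = 1.04981e-07
Control sample variance s_c^2 = 1.1088e-07
Welch SE (unpooled) = sqrt(s_r^2/n_r + s_c^2/n_c) = sqrt(1.49973e-08 + 2.2176e-08) = sqrt(3.71733e-08) = 0.000192804
|mean_r - mean_c| = 0.00235743
t = 0.00235743 / 0.000192804 = 12.23

12.23


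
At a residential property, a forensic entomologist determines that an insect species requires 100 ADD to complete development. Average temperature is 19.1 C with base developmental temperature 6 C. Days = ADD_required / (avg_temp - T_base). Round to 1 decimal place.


Insect development time:
Effective temperature = avg_temp - T_base = 19.1 - 6 = 13.1 C
Days = ADD / effective_temp = 100 / 13.1 = 7.6 days

7.6


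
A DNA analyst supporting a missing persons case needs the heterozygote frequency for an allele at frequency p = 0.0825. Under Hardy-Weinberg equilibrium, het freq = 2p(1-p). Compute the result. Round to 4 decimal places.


Hardy-Weinberg heterozygote frequency:
q = 1 - p = 1 - 0.0825 = 0.9175
2pq = 2 * 0.0825 * 0.9175 = 0.1514

0.1514


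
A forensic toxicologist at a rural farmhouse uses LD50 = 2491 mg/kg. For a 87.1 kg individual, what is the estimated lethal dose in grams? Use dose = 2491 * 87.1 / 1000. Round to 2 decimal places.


Lethal dose calculation:
Lethal dose = LD50 * body_weight / 1000
= 2491 * 87.1 / 1000
= 216966.1 / 1000
= 216.97 g

216.97


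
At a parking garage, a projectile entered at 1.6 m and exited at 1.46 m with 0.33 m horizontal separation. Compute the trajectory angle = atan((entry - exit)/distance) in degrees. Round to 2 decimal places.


Bullet trajectory angle:
Height difference = 1.6 - 1.46 = 0.14 m
angle = atan(0.14 / 0.33)
angle = atan(0.424242)
angle = 22.99 degrees

22.99


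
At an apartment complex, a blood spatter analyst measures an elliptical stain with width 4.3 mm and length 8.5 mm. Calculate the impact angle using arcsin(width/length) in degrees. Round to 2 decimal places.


Blood spatter impact angle calculation:
width / length = 4.3 / 8.5 = 0.505882
angle = arcsin(0.505882)
angle = 30.39 degrees

30.39


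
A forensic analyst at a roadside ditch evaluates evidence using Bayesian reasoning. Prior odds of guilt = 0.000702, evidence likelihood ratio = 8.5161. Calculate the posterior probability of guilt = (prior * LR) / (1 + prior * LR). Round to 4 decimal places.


Bayesian evidence evaluation:
Posterior odds = prior_odds * LR = 0.000702 * 8.5161 = 0.005978302
Posterior probability = posterior_odds / (1 + posterior_odds)
= 0.005978302 / (1 + 0.005978302)
= 0.005978302 / 1.005978302
= 0.0059

0.0059


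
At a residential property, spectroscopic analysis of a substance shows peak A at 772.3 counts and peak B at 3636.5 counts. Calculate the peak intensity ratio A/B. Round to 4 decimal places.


Spectral peak ratio:
Peak A = 772.3 counts
Peak B = 3636.5 counts
Ratio = 772.3 / 3636.5 = 0.2124

0.2124


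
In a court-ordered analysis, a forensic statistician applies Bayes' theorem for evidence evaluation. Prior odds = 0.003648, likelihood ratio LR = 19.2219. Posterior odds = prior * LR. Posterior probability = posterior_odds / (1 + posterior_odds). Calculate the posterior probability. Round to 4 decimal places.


Bayesian evidence evaluation:
Posterior odds = prior_odds * LR = 0.003648 * 19.2219 = 0.07012149
Posterior probability = posterior_odds / (1 + posterior_odds)
= 0.07012149 / (1 + 0.07012149)
= 0.07012149 / 1.07012149
= 0.0655

0.0655


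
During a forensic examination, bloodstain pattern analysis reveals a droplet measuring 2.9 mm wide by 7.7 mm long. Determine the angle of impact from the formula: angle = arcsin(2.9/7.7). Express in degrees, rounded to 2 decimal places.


Blood spatter impact angle calculation:
width / length = 2.9 / 7.7 = 0.376623
angle = arcsin(0.376623)
angle = 22.12 degrees

22.12


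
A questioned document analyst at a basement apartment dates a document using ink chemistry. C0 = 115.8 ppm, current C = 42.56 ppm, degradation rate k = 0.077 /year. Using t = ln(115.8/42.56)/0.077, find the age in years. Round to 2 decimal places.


Document age estimation:
C0/C = 115.8 / 42.56 = 2.720865
ln(C0/C) = 1.00095
t = 1.00095 / 0.077 = 13.00 years

13.00


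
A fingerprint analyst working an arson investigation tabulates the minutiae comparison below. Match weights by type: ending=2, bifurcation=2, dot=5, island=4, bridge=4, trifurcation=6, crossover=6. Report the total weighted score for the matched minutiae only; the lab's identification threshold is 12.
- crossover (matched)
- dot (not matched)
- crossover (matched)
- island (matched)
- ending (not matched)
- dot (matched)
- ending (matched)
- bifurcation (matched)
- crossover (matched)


Weighted minutiae match score:
  crossover: matched, +6 (running total 6)
  dot: not matched, +0
  crossover: matched, +6 (running total 12)
  island: matched, +4 (running total 16)
  ending: not matched, +0
  dot: matched, +5 (running total 21)
  ending: matched, +2 (running total 23)
  bifurcation: matched, +2 (running total 25)
  crossover: matched, +6 (running total 31)
Total score = 31
Threshold = 12; verdict = identification

31


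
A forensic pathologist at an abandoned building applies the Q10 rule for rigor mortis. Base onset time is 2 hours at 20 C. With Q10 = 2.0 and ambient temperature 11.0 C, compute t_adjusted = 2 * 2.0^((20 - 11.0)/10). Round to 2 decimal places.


Rigor mortis time adjustment:
Exponent = (T_ref - T_actual) / 10 = (20 - 11.0) / 10 = 0.9
Q10 factor = 2.0^0.9 = 1.86607
t_adjusted = 2 * 1.86607 = 3.73 hours

3.73


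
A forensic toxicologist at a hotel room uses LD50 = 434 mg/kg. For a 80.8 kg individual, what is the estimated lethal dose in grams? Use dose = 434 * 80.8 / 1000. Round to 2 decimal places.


Lethal dose calculation:
Lethal dose = LD50 * body_weight / 1000
= 434 * 80.8 / 1000
= 35067.2 / 1000
= 35.07 g

35.07


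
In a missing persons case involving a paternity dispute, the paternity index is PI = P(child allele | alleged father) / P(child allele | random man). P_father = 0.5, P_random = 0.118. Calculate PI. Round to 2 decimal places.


Paternity Index calculation:
PI = P(allele|father) / P(allele|random)
PI = 0.5 / 0.118
PI = 4.24

4.24


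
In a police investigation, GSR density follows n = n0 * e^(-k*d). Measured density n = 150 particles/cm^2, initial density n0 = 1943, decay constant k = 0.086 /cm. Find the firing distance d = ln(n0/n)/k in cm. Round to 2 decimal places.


GSR distance calculation:
n0/n = 1943 / 150 = 12.953333
ln(n0/n) = 2.561353
d = 2.561353 / 0.086 = 29.78 cm

29.78


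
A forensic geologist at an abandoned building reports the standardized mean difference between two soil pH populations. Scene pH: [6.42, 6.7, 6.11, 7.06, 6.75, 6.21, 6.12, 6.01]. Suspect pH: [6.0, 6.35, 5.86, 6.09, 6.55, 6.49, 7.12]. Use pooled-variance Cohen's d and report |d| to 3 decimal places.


Pooled-variance Cohen's d for soil pH comparison:
Scene mean = 51.38 / 8 = 6.4225
Suspect mean = 44.46 / 7 = 6.351429
Scene sample variance s_s^2 = 0.142164
Suspect sample variance s_c^2 = 0.180448
Pooled variance = ((n_s-1)*s_s^2 + (n_c-1)*s_c^2) / (n_s + n_c - 2) = 0.159834
Pooled SD = sqrt(0.159834) = 0.399792
Mean difference = 0.071071
|d| = |0.071071| / 0.399792 = 0.178

0.178


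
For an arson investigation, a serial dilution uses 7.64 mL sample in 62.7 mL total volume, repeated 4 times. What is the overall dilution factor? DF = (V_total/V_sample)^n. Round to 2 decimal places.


Dilution factor calculation:
Single dilution = V_total / V_sample = 62.7 / 7.64 ≈ 8.206806
Number of dilutions = 4
Total DF = (62.7 / 7.64)^4 (full precision, rounded at the end) = 4536.25

4536.25


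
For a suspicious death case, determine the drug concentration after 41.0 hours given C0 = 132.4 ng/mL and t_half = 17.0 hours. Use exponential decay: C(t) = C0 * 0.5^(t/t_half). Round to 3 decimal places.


Drug concentration decay:
Number of half-lives = t / t_half = 41.0 / 17.0 = 2.411765
Decay factor = 0.5^2.411765 = 0.18792579
C(t) = 132.4 * 0.18792579 = 24.881 ng/mL

24.881


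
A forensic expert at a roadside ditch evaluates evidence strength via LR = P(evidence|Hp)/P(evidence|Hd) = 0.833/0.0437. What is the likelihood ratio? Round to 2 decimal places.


Likelihood ratio calculation:
LR = P(E|Hp) / P(E|Hd)
LR = 0.833 / 0.0437
LR = 19.06

19.06


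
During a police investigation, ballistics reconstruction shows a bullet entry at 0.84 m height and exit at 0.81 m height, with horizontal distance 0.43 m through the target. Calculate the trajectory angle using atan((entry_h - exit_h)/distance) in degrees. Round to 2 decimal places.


Bullet trajectory angle:
Height difference = 0.84 - 0.81 = 0.03 m
angle = atan(0.03 / 0.43)
angle = atan(0.069767)
angle = 3.99 degrees

3.99


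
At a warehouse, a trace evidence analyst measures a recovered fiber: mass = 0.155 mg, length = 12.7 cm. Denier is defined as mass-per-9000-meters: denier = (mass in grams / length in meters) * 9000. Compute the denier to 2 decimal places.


Denier calculation:
Mass in grams = 0.155 mg / 1000 = 0.000155 g
Length in meters = 12.7 cm / 100 = 0.127 m
Linear density = mass / length = 0.000155 / 0.127 = 0.00122047 g/m
Denier = (g/m) * 9000 = 0.00122047 * 9000 = 10.98

10.98


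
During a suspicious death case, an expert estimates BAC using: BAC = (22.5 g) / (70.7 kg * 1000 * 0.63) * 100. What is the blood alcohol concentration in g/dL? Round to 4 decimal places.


Applying the Widmark formula:
BAC = (dose_g / (body_wt * 1000 * r)) * 100
Denominator = 70.7 * 1000 * 0.63 = 44541
BAC = (22.5 / 44541) * 100
BAC = 0.0505 g/dL

0.0505


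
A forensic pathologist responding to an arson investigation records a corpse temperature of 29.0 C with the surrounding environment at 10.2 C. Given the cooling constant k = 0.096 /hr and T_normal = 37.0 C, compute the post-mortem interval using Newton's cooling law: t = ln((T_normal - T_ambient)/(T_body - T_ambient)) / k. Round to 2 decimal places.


Using Newton's law of cooling:
t = ln((T_normal - T_ambient) / (T_body - T_ambient)) / k
T_normal - T_ambient = 26.8
T_body - T_ambient = 18.8
Ratio = 1.425532
ln(ratio) = 0.354545
t = 0.354545 / 0.096 = 3.69 hours

3.69


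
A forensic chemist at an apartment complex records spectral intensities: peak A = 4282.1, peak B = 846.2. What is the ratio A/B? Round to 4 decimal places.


Spectral peak ratio:
Peak A = 4282.1 counts
Peak B = 846.2 counts
Ratio = 4282.1 / 846.2 = 5.0604

5.0604


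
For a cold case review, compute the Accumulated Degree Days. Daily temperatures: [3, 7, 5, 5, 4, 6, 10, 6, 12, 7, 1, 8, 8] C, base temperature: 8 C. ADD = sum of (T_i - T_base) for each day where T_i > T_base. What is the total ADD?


Computing ADD day by day:
Day 1: max(0, 3 - 8) = 0
Day 2: max(0, 7 - 8) = 0
Day 3: max(0, 5 - 8) = 0
Day 4: max(0, 5 - 8) = 0
Day 5: max(0, 4 - 8) = 0
Day 6: max(0, 6 - 8) = 0
Day 7: max(0, 10 - 8) = 2
Day 8: max(0, 6 - 8) = 0
Day 9: max(0, 12 - 8) = 4
Day 10: max(0, 7 - 8) = 0
Day 11: max(0, 1 - 8) = 0
Day 12: max(0, 8 - 8) = 0
Day 13: max(0, 8 - 8) = 0
Total ADD = 6

6


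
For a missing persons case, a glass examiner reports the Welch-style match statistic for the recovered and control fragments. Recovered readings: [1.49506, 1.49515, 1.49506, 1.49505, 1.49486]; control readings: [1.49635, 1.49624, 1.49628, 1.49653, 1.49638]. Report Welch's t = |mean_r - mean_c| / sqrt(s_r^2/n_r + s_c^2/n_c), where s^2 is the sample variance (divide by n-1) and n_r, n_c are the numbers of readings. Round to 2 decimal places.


Welch's t-criterion for glass RI comparison:
Recovered mean = sum / n_r = 7.47518 / 5 = 1.495036
Control mean = sum / n_c = 7.48178 / 5 = 1.496356
Recovered sample variance s_r^2 = 1.133e-08
Control sample variance s_c^2 = 1.253e-08
Welch SE (unpooled) = sqrt(s_r^2/n_r + s_c^2/n_c) = sqrt(2.266e-09 + 2.506e-09) = sqrt(4.772e-09) = 6.90797e-05
|mean_r - mean_c| = 0.00132
t = 0.00132 / 6.90797e-05 = 19.11

19.11


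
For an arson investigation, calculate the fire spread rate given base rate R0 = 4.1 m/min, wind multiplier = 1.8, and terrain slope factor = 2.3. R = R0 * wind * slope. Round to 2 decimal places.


Fire spread rate calculation:
R = R0 * wind_factor * slope_factor
= 4.1 * 1.8 * 2.3
= 7.38 * 2.3
= 16.97 m/min

16.97


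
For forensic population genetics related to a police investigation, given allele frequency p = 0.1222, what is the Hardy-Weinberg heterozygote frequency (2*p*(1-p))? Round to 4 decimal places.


Hardy-Weinberg heterozygote frequency:
q = 1 - p = 1 - 0.1222 = 0.8778
2pq = 2 * 0.1222 * 0.8778 = 0.2145

0.2145


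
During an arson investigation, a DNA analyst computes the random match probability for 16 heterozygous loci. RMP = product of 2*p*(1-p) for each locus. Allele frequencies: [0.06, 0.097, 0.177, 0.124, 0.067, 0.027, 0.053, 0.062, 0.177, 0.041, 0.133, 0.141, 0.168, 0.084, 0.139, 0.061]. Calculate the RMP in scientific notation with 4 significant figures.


Computing RMP for 16 loci:
Locus 1: 2 * 0.06 * 0.94 = 0.1128
Locus 2: 2 * 0.097 * 0.903 = 0.175182
Locus 3: 2 * 0.177 * 0.823 = 0.291342
Locus 4: 2 * 0.124 * 0.876 = 0.217248
Locus 5: 2 * 0.067 * 0.933 = 0.125022
Locus 6: 2 * 0.027 * 0.973 = 0.052542
Locus 7: 2 * 0.053 * 0.947 = 0.100382
Locus 8: 2 * 0.062 * 0.938 = 0.116312
Locus 9: 2 * 0.177 * 0.823 = 0.291342
Locus 10: 2 * 0.041 * 0.959 = 0.078638
Locus 11: 2 * 0.133 * 0.867 = 0.230622
Locus 12: 2 * 0.141 * 0.859 = 0.242238
Locus 13: 2 * 0.168 * 0.832 = 0.279552
Locus 14: 2 * 0.084 * 0.916 = 0.153888
Locus 15: 2 * 0.139 * 0.861 = 0.239358
Locus 16: 2 * 0.061 * 0.939 = 0.114558
RMP = 1.448e-13

1.448e-13


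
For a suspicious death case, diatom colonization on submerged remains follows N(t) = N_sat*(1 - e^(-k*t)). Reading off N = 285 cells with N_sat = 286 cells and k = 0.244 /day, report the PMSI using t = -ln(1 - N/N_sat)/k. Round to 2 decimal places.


PMSI from diatom colonization curve:
N / N_sat = 285 / 286 = 0.996503
1 - N/N_sat = 0.003497
ln(1 - N/N_sat) = -5.65585
t = -ln(1 - N/N_sat) / k = -(-5.65585) / 0.244 = 23.18 days

23.18


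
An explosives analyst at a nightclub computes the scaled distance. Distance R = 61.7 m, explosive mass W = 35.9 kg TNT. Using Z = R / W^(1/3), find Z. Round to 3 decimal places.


Scaled distance calculation:
W^(1/3) = 35.9^(1/3) = 3.298867
Z = R / W^(1/3) = 61.7 / 3.298867
Z = 18.703 m/kg^(1/3)

18.703


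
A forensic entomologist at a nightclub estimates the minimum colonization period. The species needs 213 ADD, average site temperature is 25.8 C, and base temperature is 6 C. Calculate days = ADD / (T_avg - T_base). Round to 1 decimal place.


Insect development time:
Effective temperature = avg_temp - T_base = 25.8 - 6 = 19.8 C
Days = ADD / effective_temp = 213 / 19.8 = 10.8 days

10.8


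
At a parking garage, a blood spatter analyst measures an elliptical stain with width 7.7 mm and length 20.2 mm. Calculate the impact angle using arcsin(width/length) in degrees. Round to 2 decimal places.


Blood spatter impact angle calculation:
width / length = 7.7 / 20.2 = 0.381188
angle = arcsin(0.381188)
angle = 22.41 degrees

22.41


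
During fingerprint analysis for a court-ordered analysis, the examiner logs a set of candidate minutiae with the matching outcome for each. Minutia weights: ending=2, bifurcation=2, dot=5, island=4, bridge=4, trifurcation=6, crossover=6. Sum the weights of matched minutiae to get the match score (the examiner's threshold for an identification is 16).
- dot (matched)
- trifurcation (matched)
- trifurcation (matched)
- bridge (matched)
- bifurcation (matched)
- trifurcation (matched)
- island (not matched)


Weighted minutiae match score:
  dot: matched, +5 (running total 5)
  trifurcation: matched, +6 (running total 11)
  trifurcation: matched, +6 (running total 17)
  bridge: matched, +4 (running total 21)
  bifurcation: matched, +2 (running total 23)
  trifurcation: matched, +6 (running total 29)
  island: not matched, +0
Total score = 29
Threshold = 16; verdict = identification

29


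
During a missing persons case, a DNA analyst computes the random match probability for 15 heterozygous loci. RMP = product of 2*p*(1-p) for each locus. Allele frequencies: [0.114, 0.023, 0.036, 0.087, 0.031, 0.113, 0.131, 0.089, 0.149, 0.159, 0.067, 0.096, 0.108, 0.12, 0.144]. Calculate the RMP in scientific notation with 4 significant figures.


Computing RMP for 15 loci:
Locus 1: 2 * 0.114 * 0.886 = 0.202008
Locus 2: 2 * 0.023 * 0.977 = 0.044942
Locus 3: 2 * 0.036 * 0.964 = 0.069408
Locus 4: 2 * 0.087 * 0.913 = 0.158862
Locus 5: 2 * 0.031 * 0.969 = 0.060078
Locus 6: 2 * 0.113 * 0.887 = 0.200462
Locus 7: 2 * 0.131 * 0.869 = 0.227678
Locus 8: 2 * 0.089 * 0.911 = 0.162158
Locus 9: 2 * 0.149 * 0.851 = 0.253598
Locus 10: 2 * 0.159 * 0.841 = 0.267438
Locus 11: 2 * 0.067 * 0.933 = 0.125022
Locus 12: 2 * 0.096 * 0.904 = 0.173568
Locus 13: 2 * 0.108 * 0.892 = 0.192672
Locus 14: 2 * 0.12 * 0.88 = 0.2112
Locus 15: 2 * 0.144 * 0.856 = 0.246528
RMP = 6.571e-13

6.571e-13


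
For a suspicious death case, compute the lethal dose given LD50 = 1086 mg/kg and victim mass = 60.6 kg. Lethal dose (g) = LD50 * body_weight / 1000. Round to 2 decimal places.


Lethal dose calculation:
Lethal dose = LD50 * body_weight / 1000
= 1086 * 60.6 / 1000
= 65811.6 / 1000
= 65.81 g

65.81


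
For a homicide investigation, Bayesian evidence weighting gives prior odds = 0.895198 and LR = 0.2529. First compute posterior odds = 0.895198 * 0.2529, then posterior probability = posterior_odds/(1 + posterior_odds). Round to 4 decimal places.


Bayesian evidence evaluation:
Posterior odds = prior_odds * LR = 0.895198 * 0.2529 = 0.2263956
Posterior probability = posterior_odds / (1 + posterior_odds)
= 0.2263956 / (1 + 0.2263956)
= 0.2263956 / 1.2263956
= 0.1846

0.1846


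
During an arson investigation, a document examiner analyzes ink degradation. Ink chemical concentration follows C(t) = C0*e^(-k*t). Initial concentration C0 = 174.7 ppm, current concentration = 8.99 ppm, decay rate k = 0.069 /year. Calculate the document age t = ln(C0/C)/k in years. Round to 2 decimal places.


Document age estimation:
C0/C = 174.7 / 8.99 = 19.432703
ln(C0/C) = 2.966957
t = 2.966957 / 0.069 = 43.00 years

43.00


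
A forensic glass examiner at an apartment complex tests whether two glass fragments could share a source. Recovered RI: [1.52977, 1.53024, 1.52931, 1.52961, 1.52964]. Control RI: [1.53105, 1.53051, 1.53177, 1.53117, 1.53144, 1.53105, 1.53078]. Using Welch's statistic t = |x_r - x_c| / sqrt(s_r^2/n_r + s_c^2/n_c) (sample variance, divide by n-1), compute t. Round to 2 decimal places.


Welch's t-criterion for glass RI comparison:
Recovered mean = sum / n_r = 7.64857 / 5 = 1.529714
Control mean = sum / n_c = 10.71777 / 7 = 1.53111
Recovered sample variance s_r^2 = 1.1483e-07
Control sample variance s_c^2 = 1.707e-07
Welch SE (unpooled) = sqrt(s_r^2/n_r + s_c^2/n_c) = sqrt(2.2966e-08 + 2.43857e-08) = sqrt(4.73517e-08) = 0.000217604
|mean_r - mean_c| = 0.001396
t = 0.001396 / 0.000217604 = 6.42

6.42


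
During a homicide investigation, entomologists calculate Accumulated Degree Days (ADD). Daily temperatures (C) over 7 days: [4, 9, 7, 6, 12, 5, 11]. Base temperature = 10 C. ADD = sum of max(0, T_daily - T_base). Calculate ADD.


Computing ADD day by day:
Day 1: max(0, 4 - 10) = 0
Day 2: max(0, 9 - 10) = 0
Day 3: max(0, 7 - 10) = 0
Day 4: max(0, 6 - 10) = 0
Day 5: max(0, 12 - 10) = 2
Day 6: max(0, 5 - 10) = 0
Day 7: max(0, 11 - 10) = 1
Total ADD = 3

3


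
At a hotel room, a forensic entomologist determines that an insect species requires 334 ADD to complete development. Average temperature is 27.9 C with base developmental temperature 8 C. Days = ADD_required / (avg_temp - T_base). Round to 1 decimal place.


Insect development time:
Effective temperature = avg_temp - T_base = 27.9 - 8 = 19.9 C
Days = ADD / effective_temp = 334 / 19.9 = 16.8 days

16.8


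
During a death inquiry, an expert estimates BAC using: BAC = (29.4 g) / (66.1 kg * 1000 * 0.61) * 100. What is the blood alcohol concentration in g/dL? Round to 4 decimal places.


Applying the Widmark formula:
BAC = (dose_g / (body_wt * 1000 * r)) * 100
Denominator = 66.1 * 1000 * 0.61 = 40321
BAC = (29.4 / 40321) * 100
BAC = 0.0729 g/dL

0.0729


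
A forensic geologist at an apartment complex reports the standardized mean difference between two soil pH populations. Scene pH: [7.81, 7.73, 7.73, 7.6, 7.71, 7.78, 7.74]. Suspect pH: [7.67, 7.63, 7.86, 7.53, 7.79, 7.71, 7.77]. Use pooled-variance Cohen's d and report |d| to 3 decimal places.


Pooled-variance Cohen's d for soil pH comparison:
Scene mean = 54.1 / 7 = 7.728571
Suspect mean = 53.96 / 7 = 7.708571
Scene sample variance s_s^2 = 0.004381
Suspect sample variance s_c^2 = 0.012148
Pooled variance = ((n_s-1)*s_s^2 + (n_c-1)*s_c^2) / (n_s + n_c - 2) = 0.008264
Pooled SD = sqrt(0.008264) = 0.090907
Mean difference = 0.02
|d| = |0.02| / 0.090907 = 0.220

0.220


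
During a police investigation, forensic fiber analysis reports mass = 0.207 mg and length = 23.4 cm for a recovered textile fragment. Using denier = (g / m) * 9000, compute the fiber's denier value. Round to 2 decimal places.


Denier calculation:
Mass in grams = 0.207 mg / 1000 = 0.000207 g
Length in meters = 23.4 cm / 100 = 0.234 m
Linear density = mass / length = 0.000207 / 0.234 = 0.00088462 g/m
Denier = (g/m) * 9000 = 0.00088462 * 9000 = 7.96

7.96


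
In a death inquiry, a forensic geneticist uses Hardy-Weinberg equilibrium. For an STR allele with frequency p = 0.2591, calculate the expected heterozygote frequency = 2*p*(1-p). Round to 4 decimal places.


Hardy-Weinberg heterozygote frequency:
q = 1 - p = 1 - 0.2591 = 0.7409
2pq = 2 * 0.2591 * 0.7409 = 0.3839

0.3839


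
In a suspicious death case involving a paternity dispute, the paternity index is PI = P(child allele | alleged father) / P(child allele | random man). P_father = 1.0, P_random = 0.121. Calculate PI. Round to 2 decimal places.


Paternity Index calculation:
PI = P(allele|father) / P(allele|random)
PI = 1.0 / 0.121
PI = 8.26

8.26


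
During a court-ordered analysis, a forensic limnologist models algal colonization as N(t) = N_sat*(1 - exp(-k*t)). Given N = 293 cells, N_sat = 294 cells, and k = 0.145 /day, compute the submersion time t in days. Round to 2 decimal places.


PMSI from diatom colonization curve:
N / N_sat = 293 / 294 = 0.996599
1 - N/N_sat = 0.003401
ln(1 - N/N_sat) = -5.683686
t = -ln(1 - N/N_sat) / k = -(-5.683686) / 0.145 = 39.20 days

39.20


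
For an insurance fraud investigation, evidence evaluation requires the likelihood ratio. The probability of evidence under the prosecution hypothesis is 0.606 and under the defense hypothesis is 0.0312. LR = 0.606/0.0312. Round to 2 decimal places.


Likelihood ratio calculation:
LR = P(E|Hp) / P(E|Hd)
LR = 0.606 / 0.0312
LR = 19.42

19.42


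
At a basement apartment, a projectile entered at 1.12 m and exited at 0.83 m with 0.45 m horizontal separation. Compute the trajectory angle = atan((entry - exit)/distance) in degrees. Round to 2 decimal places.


Bullet trajectory angle:
Height difference = 1.12 - 0.83 = 0.29 m
angle = atan(0.29 / 0.45)
angle = atan(0.644444)
angle = 32.80 degrees

32.80


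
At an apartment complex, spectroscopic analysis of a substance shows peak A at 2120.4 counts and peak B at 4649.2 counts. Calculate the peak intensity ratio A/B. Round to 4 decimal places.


Spectral peak ratio:
Peak A = 2120.4 counts
Peak B = 4649.2 counts
Ratio = 2120.4 / 4649.2 = 0.4561

0.4561


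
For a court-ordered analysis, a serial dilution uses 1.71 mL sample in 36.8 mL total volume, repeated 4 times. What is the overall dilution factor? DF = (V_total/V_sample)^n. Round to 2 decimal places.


Dilution factor calculation:
Single dilution = V_total / V_sample = 36.8 / 1.71 ≈ 21.520468
Number of dilutions = 4
Total DF = (36.8 / 1.71)^4 (full precision, rounded at the end) = 214489.89

214489.89


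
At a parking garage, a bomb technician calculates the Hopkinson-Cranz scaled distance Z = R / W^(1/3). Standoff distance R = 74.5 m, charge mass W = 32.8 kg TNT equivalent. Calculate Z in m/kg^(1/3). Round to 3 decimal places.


Scaled distance calculation:
W^(1/3) = 32.8^(1/3) = 3.201041
Z = R / W^(1/3) = 74.5 / 3.201041
Z = 23.274 m/kg^(1/3)

23.274


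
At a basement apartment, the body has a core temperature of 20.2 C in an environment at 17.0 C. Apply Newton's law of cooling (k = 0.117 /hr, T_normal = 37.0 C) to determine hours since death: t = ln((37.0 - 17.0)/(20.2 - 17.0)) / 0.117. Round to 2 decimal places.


Using Newton's law of cooling:
t = ln((T_normal - T_ambient) / (T_body - T_ambient)) / k
T_normal - T_ambient = 20.0
T_body - T_ambient = 3.2
Ratio = 6.25
ln(ratio) = 1.832581
t = 1.832581 / 0.117 = 15.66 hours

15.66


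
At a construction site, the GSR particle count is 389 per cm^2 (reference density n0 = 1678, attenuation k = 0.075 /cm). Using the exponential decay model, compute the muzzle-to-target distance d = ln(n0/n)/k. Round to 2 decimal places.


GSR distance calculation:
n0/n = 1678 / 389 = 4.313625
ln(n0/n) = 1.461779
d = 1.461779 / 0.075 = 19.49 cm

19.49


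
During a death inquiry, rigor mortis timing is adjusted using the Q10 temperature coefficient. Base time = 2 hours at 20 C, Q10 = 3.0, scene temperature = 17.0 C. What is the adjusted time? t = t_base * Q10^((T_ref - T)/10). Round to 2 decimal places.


Rigor mortis time adjustment:
Exponent = (T_ref - T_actual) / 10 = (20 - 17.0) / 10 = 0.3
Q10 factor = 3.0^0.3 = 1.39039
t_adjusted = 2 * 1.39039 = 2.78 hours

2.78


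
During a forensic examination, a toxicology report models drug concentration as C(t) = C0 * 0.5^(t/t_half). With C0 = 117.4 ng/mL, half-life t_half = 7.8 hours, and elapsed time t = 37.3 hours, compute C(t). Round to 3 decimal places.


Drug concentration decay:
Number of half-lives = t / t_half = 37.3 / 7.8 = 4.782051
Decay factor = 0.5^4.782051 = 0.03634622
C(t) = 117.4 * 0.03634622 = 4.267 ng/mL

4.267


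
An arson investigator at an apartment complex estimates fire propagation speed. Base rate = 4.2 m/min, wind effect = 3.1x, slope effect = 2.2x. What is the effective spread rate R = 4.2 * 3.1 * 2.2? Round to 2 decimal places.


Fire spread rate calculation:
R = R0 * wind_factor * slope_factor
= 4.2 * 3.1 * 2.2
= 13.02 * 2.2
= 28.64 m/min

28.64


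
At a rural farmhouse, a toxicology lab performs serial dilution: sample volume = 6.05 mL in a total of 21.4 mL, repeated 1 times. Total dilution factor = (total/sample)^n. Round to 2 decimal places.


Dilution factor calculation:
Single dilution = V_total / V_sample = 21.4 / 6.05 ≈ 3.53719
Number of dilutions = 1
Total DF = (21.4 / 6.05)^1 (full precision, rounded at the end) = 3.54

3.54


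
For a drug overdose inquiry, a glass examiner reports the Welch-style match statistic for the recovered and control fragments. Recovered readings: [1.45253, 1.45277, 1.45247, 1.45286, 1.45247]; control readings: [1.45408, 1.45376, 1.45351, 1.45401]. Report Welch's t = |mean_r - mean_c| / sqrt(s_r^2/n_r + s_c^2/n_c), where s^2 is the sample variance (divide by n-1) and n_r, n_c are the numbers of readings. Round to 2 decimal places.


Welch's t-criterion for glass RI comparison:
Recovered mean = sum / n_r = 7.2631 / 5 = 1.45262
Control mean = sum / n_c = 5.81536 / 4 = 1.45384
Recovered sample variance s_r^2 = 3.33e-08
Control sample variance s_c^2 = 6.72667e-08
Welch SE (unpooled) = sqrt(s_r^2/n_r + s_c^2/n_c) = sqrt(6.66e-09 + 1.68167e-08) = sqrt(2.34767e-08) = 0.000153221
|mean_r - mean_c| = 0.00122
t = 0.00122 / 0.000153221 = 7.96

7.96


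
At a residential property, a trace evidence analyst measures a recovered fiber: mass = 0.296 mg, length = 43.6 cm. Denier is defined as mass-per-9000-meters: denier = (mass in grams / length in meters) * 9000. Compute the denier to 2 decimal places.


Denier calculation:
Mass in grams = 0.296 mg / 1000 = 0.000296 g
Length in meters = 43.6 cm / 100 = 0.436 m
Linear density = mass / length = 0.000296 / 0.436 = 0.0006789 g/m
Denier = (g/m) * 9000 = 0.0006789 * 9000 = 6.11

6.11
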